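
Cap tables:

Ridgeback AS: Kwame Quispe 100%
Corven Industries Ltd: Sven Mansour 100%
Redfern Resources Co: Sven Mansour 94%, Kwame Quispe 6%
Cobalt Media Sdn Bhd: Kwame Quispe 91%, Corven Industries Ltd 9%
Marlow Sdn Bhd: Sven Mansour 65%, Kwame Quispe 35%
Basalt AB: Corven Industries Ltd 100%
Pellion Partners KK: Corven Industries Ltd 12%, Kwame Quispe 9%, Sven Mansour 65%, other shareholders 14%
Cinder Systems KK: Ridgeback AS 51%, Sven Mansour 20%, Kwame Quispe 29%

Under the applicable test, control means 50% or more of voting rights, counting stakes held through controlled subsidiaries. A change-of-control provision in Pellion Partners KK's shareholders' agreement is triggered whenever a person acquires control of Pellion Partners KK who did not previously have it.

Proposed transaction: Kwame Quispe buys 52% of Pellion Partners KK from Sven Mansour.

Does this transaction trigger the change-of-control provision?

Yes

The purchase adds only to Kwame's holdings (Sven's stake shrinks), so Kwame is the only person who could newly come to control Pellion.
Kwame holds 100% of Ridgeback, so Kwame controls Ridgeback.
Kwame holds 91% of Cobalt, so Kwame controls Cobalt.
Ridgeback and Kwame together hold 51% + 29% = 80% of Cinder, so Kwame controls Cinder.
In Pellion, Kwame's side holds only 9%, not ≥ 50%.
So before the transaction, Kwame does not control Pellion.
After the purchase, Kwame's direct stake in Pellion rises to 9% + 52% = 61%, and Sven's stake falls to 13%.
Kwame holds 61% of Pellion, so Kwame controls Pellion.
Kwame did not control Pellion before and does after, so the clause is triggered.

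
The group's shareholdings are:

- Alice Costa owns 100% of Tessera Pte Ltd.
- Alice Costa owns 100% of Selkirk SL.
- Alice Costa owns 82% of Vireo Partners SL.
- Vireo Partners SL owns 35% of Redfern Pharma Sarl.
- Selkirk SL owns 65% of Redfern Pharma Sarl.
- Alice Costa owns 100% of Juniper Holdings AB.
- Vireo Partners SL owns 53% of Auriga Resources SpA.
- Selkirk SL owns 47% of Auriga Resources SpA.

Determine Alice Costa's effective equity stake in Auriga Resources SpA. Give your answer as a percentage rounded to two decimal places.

90.46%

Alice reaches Auriga along 2 paths.
Via Vireo: 82% × 53% = 43.46%.
Via Selkirk: 100% × 47% = 47%.
Total: 43.46% + 47% = 90.46%.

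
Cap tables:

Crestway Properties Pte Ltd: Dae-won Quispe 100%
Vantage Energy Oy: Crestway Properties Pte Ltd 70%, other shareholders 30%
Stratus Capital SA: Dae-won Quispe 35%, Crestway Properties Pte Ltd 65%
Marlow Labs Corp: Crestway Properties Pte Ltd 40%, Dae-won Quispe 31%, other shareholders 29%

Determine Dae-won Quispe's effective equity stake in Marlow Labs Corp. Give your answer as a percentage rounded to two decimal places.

71.00%

Dae-won reaches Marlow along 2 paths.
Via Crestway: 100% × 40% = 40%.
Direct stake: 31% = 31%.
Total: 40% + 31% = 71%.
Rounded: 71.00%.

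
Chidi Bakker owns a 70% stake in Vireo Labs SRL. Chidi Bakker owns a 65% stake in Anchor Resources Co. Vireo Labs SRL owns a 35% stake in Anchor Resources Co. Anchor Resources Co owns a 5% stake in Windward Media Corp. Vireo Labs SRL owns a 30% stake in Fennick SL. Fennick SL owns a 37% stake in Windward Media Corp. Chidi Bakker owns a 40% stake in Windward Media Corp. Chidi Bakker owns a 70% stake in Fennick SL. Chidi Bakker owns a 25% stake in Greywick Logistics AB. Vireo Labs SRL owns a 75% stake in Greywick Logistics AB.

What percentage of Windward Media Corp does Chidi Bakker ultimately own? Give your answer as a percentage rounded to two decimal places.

78.15%

Chidi reaches Windward along 5 paths.
Direct stake: 40% = 40%.
Via Vireo → Fennick: 70% × 30% × 37% = 7.77%.
Via Fennick: 70% × 37% = 25.9%.
Via Anchor: 65% × 5% = 3.25%.
Via Vireo → Anchor: 70% × 35% × 5% = 1.225%.
Total: 40% + 7.77% + 25.9% + 3.25% + 1.225% = 78.145%.
Rounded: 78.15%.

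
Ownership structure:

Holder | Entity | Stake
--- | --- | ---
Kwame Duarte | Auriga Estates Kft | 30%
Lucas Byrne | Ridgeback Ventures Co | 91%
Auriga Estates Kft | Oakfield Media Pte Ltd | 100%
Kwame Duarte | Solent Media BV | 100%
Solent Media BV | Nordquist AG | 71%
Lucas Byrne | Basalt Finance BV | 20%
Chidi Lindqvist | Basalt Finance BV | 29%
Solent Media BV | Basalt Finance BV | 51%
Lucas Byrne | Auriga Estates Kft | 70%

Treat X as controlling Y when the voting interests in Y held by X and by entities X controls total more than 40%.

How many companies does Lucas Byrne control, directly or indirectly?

Lucas holds 70% of Auriga, so Lucas controls Auriga.
Auriga holds 100% of Oakfield, so Lucas controls Oakfield.
Lucas holds 91% of Ridgeback, so Lucas controls Ridgeback.
No other company's threshold is met.
Lucas controls 3 companies.

3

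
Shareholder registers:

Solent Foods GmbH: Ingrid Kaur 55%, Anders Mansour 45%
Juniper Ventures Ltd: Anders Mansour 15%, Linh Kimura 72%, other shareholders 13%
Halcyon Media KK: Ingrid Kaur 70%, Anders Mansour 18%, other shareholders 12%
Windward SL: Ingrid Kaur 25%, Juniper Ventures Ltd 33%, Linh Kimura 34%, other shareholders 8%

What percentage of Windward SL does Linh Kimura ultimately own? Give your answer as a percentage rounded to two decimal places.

57.76%

Linh reaches Windward along 2 paths.
Via Juniper: 72% × 33% = 23.76%.
Direct stake: 34% = 34%.
Total: 23.76% + 34% = 57.76%.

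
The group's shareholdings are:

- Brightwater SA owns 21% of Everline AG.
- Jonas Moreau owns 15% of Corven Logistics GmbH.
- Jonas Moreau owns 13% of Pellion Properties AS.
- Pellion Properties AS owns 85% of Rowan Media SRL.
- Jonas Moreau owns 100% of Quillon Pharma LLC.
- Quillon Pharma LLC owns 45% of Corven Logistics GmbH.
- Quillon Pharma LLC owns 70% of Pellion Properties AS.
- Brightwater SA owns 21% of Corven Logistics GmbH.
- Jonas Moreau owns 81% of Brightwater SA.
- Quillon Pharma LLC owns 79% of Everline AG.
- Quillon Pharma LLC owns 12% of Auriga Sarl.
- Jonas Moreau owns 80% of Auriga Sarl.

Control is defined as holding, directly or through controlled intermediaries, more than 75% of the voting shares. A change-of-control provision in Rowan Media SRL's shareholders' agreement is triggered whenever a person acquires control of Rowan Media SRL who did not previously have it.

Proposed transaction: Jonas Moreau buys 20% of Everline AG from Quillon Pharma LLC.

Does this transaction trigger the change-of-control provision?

The purchase adds only to Jonas's holdings (Quillon's stake shrinks), so Jonas is the only person who could newly come to control Rowan.
Jonas holds 100% of Quillon, so Jonas controls Quillon.
Jonas and Quillon together hold 13% + 70% = 83% of Pellion, so Jonas controls Pellion.
Pellion holds 85% of Rowan, so Jonas controls Rowan.
So Jonas already controls Rowan before the transaction.
After the purchase, Jonas holds 20% of Everline directly, and Quillon's stake falls to 59%.
Jonas controlled Rowan already, so this is not a new person acquiring control; every other person's position is unchanged or reduced.
No new person acquires control, so the clause is not triggered.

No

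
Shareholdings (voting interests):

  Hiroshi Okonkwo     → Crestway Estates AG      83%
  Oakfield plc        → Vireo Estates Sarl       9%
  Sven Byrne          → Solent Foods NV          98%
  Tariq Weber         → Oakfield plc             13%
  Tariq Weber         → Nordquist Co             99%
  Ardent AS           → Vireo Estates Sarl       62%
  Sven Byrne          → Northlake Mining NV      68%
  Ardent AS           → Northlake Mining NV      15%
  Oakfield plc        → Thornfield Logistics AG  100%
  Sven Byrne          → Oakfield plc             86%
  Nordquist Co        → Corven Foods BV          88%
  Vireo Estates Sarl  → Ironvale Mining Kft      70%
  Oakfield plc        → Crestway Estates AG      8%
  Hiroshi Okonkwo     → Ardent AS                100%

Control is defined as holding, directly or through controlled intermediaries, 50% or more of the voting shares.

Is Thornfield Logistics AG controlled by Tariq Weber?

No

Tariq holds 99% of Nordquist, so Tariq controls Nordquist.
Nordquist holds 88% of Corven, so Tariq controls Corven.
Neither Tariq nor any entity Tariq controls holds any voting interest in Thornfield.
So Tariq does not control Thornfield.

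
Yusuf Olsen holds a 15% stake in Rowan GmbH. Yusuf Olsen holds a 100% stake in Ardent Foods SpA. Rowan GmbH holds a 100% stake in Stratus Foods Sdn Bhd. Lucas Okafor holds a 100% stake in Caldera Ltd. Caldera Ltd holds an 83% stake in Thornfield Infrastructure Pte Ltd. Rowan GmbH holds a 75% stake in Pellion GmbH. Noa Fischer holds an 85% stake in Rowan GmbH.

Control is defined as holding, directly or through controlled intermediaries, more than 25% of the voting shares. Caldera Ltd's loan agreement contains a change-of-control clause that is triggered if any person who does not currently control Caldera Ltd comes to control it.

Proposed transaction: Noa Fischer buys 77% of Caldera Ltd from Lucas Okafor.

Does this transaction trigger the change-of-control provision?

The purchase adds only to Noa's holdings (Lucas's stake shrinks), so Noa is the only person who could newly come to control Caldera.
Noa holds 85% of Rowan, so Noa controls Rowan.
Rowan holds 100% of Stratus, so Noa controls Stratus.
Rowan holds 75% of Pellion, so Noa controls Pellion.
Neither Noa nor any entity Noa controls holds any voting interest in Caldera.
So before the transaction, Noa does not control Caldera.
After the purchase, Noa holds 77% of Caldera directly, and Lucas's stake falls to 23%.
Noa holds 77% of Caldera, so Noa controls Caldera.
Noa did not control Caldera before and does after, so the clause is triggered.

Yes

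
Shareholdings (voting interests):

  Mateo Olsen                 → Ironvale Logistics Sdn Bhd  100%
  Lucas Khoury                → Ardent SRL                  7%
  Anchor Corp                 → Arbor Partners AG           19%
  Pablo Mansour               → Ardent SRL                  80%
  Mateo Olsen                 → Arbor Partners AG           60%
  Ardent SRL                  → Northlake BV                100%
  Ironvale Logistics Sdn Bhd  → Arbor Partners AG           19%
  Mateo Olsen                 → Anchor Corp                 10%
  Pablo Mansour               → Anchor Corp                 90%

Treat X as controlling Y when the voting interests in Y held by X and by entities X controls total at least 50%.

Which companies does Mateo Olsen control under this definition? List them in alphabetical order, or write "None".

Arbor Partners AG, Ironvale Logistics Sdn Bhd

Mateo holds 100% of Ironvale, so Mateo controls Ironvale.
Ironvale and Mateo together hold 19% + 60% = 79% of Arbor, so Mateo controls Arbor.
No other company's threshold is met.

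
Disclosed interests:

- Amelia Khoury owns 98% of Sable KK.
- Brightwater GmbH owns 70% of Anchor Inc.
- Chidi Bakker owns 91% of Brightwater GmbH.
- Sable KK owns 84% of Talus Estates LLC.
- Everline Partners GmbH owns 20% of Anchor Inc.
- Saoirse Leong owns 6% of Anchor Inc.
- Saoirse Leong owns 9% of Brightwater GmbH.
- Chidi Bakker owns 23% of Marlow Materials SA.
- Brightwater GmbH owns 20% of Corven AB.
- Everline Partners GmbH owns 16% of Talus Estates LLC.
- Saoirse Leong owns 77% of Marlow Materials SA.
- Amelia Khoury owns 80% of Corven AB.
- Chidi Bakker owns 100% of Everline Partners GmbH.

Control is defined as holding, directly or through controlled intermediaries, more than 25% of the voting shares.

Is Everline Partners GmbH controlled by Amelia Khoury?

No

Amelia holds 98% of Sable, so Amelia controls Sable.
Amelia holds 80% of Corven, so Amelia controls Corven.
Sable holds 84% of Talus, so Amelia controls Talus.
Neither Amelia nor any entity Amelia controls holds any voting interest in Everline.
So Amelia does not control Everline.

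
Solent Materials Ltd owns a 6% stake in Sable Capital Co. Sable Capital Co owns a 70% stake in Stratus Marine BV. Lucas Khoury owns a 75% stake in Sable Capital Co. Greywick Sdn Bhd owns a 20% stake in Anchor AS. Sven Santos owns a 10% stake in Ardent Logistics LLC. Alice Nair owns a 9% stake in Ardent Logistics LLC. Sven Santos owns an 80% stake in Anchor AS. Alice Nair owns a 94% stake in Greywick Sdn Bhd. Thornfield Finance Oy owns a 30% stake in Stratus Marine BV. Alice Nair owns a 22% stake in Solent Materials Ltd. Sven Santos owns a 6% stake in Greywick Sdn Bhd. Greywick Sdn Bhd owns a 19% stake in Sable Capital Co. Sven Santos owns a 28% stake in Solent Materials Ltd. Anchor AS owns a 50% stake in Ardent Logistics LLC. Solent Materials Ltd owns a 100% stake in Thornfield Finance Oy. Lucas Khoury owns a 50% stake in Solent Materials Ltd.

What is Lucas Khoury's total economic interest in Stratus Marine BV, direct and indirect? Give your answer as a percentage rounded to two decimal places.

Lucas reaches Stratus along 3 paths.
Via Solent → Thornfield: 50% × 100% × 30% = 15%.
Via Sable: 75% × 70% = 52.5%.
Via Solent → Sable: 50% × 6% × 70% = 2.1%.
Total: 15% + 52.5% + 2.1% = 69.6%.
Rounded: 69.60%.

69.60%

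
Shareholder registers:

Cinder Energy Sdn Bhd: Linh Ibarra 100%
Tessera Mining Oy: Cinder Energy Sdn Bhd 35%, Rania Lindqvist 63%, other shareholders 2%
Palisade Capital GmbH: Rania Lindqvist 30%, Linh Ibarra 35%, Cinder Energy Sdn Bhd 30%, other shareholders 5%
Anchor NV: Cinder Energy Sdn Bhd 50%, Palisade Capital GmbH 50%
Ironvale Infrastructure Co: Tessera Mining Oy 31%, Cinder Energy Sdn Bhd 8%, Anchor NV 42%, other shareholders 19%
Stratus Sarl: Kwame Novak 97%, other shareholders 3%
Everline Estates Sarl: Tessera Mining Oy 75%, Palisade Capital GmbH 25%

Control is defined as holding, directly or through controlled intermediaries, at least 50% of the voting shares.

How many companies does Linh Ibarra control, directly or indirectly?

Linh holds 100% of Cinder, so Linh controls Cinder.
Linh and Cinder together hold 35% + 30% = 65% of Palisade, so Linh controls Palisade.
Cinder and Palisade together hold 50% + 50% = 100% of Anchor, so Linh controls Anchor.
Cinder and Anchor together hold 8% + 42% = 50% of Ironvale, so Linh controls Ironvale.
No other company's threshold is met.
Linh controls 4 companies.

4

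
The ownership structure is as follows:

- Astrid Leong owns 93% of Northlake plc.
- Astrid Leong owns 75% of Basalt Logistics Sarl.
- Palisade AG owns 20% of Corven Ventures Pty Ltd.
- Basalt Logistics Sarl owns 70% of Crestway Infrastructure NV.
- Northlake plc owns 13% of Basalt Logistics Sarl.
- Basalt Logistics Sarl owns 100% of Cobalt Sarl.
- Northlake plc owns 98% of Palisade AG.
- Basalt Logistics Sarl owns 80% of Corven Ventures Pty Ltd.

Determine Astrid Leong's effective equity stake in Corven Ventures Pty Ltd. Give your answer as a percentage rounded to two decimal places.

Astrid reaches Corven along 3 paths.
Via Northlake → Basalt: 93% × 13% × 80% = 9.672%.
Via Basalt: 75% × 80% = 60%.
Via Northlake → Palisade: 93% × 98% × 20% = 18.228%.
Total: 9.672% + 60% + 18.228% = 87.9%.
Rounded: 87.90%.

87.90%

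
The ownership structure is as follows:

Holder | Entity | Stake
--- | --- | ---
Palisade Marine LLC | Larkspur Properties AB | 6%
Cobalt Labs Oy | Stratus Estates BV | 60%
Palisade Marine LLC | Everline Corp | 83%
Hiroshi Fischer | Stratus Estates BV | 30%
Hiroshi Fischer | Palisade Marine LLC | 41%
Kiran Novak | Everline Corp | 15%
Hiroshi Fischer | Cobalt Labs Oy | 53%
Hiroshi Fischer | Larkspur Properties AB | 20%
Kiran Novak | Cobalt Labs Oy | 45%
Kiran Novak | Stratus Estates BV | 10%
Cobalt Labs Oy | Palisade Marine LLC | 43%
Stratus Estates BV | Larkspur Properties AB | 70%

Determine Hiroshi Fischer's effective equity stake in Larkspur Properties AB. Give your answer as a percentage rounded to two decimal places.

67.09%

Hiroshi reaches Larkspur along 5 paths.
Via Stratus: 30% × 70% = 21%.
Via Cobalt → Stratus: 53% × 60% × 70% = 22.26%.
Via Cobalt → Palisade: 53% × 43% × 6% = 1.3674%.
Via Palisade: 41% × 6% = 2.46%.
Direct stake: 20% = 20%.
Total: 21% + 22.26% + 1.3674% + 2.46% + 20% = 67.0874%.
Rounded: 67.09%.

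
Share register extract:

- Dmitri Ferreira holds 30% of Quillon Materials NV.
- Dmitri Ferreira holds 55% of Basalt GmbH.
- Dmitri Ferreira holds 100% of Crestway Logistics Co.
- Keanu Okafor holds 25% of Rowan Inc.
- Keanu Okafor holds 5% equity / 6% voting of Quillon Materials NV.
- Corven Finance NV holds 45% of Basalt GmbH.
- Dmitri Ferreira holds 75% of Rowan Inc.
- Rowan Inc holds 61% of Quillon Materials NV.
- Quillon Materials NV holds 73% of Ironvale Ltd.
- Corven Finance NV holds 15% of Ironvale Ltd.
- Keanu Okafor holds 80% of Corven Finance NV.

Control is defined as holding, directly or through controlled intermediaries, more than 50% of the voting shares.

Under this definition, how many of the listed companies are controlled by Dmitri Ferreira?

5

Dmitri holds 75% of Rowan, so Dmitri controls Rowan.
Dmitri and Rowan together hold 30% + 61% = 91% of Quillon, so Dmitri controls Quillon.
Quillon holds 73% of Ironvale, so Dmitri controls Ironvale.
Dmitri holds 55% of Basalt, so Dmitri controls Basalt.
Dmitri holds 100% of Crestway, so Dmitri controls Crestway.
No other company's threshold is met.
Dmitri controls 5 companies.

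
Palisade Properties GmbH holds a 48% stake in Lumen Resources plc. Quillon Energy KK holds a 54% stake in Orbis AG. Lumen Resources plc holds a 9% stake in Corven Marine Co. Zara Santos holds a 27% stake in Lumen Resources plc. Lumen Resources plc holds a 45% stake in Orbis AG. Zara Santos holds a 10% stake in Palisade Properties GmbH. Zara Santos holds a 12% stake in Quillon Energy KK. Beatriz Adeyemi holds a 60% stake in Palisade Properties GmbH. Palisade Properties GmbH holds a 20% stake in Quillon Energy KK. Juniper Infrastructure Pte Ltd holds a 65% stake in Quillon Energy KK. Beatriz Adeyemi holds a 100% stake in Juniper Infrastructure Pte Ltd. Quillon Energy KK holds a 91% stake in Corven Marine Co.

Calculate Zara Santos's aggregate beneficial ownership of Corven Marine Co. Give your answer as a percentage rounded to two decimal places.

15.60%

Zara reaches Corven along 4 paths.
Via Palisade → Quillon: 10% × 20% × 91% = 1.82%.
Via Quillon: 12% × 91% = 10.92%.
Via Lumen: 27% × 9% = 2.43%.
Via Palisade → Lumen: 10% × 48% × 9% = 0.432%.
Total: 1.82% + 10.92% + 2.43% + 0.432% = 15.602%.
Rounded: 15.60%.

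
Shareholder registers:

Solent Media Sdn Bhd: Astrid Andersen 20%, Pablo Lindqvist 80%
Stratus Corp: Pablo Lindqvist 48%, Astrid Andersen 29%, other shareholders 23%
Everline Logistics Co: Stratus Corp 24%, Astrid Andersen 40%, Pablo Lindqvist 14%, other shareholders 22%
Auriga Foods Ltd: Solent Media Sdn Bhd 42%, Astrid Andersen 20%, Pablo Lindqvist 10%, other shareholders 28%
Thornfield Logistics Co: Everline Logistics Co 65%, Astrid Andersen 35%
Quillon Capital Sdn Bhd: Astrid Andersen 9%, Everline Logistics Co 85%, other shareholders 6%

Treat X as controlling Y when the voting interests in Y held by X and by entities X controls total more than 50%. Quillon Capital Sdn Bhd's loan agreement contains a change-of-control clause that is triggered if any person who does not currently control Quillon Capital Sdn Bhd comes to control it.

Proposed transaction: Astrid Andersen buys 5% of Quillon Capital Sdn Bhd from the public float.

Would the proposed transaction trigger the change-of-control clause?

The purchase changes only Astrid's holdings, so Astrid is the only person who could newly come to control Quillon.
Astrid's largest direct stake is 40% in Everline, which does not meet the threshold, so Astrid controls no company.
In Quillon, Astrid's side holds only 9%, not > 50%.
So before the transaction, Astrid does not control Quillon.
After the purchase, Astrid's direct stake in Quillon rises to 9% + 5% = 14%.
After the transaction, Astrid's side holds 14% of Quillon, not > 50%, so Astrid still does not control Quillon.
No new person acquires control, so the clause is not triggered.

No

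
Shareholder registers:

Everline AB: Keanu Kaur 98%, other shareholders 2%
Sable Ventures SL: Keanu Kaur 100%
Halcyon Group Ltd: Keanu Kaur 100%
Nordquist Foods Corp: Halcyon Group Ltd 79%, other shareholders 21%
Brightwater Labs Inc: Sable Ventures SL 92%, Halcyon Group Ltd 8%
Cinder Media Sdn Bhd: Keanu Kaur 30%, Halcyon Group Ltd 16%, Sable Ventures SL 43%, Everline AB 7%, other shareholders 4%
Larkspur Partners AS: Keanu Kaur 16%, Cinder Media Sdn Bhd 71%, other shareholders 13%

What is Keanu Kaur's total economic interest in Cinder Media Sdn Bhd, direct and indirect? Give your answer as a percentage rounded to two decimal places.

Keanu reaches Cinder along 4 paths.
Direct stake: 30% = 30%.
Via Halcyon: 100% × 16% = 16%.
Via Sable: 100% × 43% = 43%.
Via Everline: 98% × 7% = 6.86%.
Total: 30% + 16% + 43% + 6.86% = 95.86%.

95.86%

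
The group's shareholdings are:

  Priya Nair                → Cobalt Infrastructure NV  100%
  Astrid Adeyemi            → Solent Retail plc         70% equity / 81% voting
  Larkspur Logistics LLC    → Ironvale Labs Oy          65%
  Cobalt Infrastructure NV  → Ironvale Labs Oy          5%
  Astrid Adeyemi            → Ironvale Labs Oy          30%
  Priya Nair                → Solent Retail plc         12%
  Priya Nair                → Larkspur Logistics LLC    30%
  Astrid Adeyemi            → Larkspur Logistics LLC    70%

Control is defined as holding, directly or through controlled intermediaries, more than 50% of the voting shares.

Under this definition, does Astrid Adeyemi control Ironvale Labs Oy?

Astrid holds 70% of Larkspur, so Astrid controls Larkspur.
Astrid and Larkspur together hold 30% + 65% = 95% of Ironvale, so Astrid controls Ironvale.

Yes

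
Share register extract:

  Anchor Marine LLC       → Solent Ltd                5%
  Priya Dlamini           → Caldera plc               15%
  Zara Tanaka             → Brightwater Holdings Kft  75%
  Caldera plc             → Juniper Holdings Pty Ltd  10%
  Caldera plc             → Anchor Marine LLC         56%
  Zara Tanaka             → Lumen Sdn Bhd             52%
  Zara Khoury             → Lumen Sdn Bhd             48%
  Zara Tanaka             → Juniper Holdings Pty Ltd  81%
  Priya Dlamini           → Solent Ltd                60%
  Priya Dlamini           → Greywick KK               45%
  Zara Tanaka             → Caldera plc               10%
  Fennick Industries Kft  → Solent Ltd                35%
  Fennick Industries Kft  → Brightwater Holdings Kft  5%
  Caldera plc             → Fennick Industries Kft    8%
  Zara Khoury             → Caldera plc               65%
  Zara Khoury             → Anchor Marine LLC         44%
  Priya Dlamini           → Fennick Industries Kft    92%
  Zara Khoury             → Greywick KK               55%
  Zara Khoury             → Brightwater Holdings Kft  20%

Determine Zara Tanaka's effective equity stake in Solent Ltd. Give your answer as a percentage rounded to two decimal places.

0.56%

Zara Tanaka reaches Solent along 2 paths.
Via Caldera → Fennick: 10% × 8% × 35% = 0.28%.
Via Caldera → Anchor: 10% × 56% × 5% = 0.28%.
Total: 0.28% + 0.28% = 0.56%.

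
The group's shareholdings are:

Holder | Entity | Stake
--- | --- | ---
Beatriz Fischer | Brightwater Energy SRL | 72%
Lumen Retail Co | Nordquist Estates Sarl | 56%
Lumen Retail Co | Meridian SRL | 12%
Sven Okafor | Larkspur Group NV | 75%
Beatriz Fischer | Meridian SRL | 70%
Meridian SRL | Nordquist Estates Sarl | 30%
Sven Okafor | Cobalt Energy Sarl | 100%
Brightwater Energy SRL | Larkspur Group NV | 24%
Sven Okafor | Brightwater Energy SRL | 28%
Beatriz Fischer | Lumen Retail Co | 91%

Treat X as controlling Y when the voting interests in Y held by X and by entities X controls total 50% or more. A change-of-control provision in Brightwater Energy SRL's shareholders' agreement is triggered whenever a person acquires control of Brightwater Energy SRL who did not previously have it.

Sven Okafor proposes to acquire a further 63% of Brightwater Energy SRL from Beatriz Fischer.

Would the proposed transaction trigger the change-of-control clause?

Yes

The purchase adds only to Sven's holdings (Beatriz's stake shrinks), so Sven is the only person who could newly come to control Brightwater.
Sven holds 75% of Larkspur, so Sven controls Larkspur.
Sven holds 100% of Cobalt, so Sven controls Cobalt.
In Brightwater, Sven's side holds only 28%, not ≥ 50%.
So before the transaction, Sven does not control Brightwater.
After the purchase, Sven's direct stake in Brightwater rises to 28% + 63% = 91%, and Beatriz's stake falls to 9%.
Sven holds 91% of Brightwater, so Sven controls Brightwater.
Sven did not control Brightwater before and does after, so the clause is triggered.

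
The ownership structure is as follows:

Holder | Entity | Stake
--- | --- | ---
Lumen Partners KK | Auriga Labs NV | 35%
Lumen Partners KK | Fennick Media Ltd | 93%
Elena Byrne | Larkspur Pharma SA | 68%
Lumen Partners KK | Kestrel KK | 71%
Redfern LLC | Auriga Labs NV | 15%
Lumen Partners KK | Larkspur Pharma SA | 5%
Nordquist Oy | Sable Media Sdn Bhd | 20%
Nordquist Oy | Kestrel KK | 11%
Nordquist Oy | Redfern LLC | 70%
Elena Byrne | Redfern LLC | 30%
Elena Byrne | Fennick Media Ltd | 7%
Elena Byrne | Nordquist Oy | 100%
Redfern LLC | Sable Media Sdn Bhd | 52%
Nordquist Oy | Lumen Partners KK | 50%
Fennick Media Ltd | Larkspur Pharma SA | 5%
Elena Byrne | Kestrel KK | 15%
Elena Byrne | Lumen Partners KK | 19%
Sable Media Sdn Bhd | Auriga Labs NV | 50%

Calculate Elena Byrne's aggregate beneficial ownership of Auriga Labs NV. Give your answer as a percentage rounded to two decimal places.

75.15%

Elena reaches Auriga along 7 paths.
Via Nordquist → Sable: 100% × 20% × 50% = 10%.
Via Redfern → Sable: 30% × 52% × 50% = 7.8%.
Via Nordquist → Redfern → Sable: 100% × 70% × 52% × 50% = 18.2%.
Via Nordquist → Lumen: 100% × 50% × 35% = 17.5%.
Via Lumen: 19% × 35% = 6.65%.
Via Redfern: 30% × 15% = 4.5%.
Via Nordquist → Redfern: 100% × 70% × 15% = 10.5%.
Total: 10% + 7.8% + 18.2% + 17.5% + 6.65% + 4.5% + 10.5% = 75.15%.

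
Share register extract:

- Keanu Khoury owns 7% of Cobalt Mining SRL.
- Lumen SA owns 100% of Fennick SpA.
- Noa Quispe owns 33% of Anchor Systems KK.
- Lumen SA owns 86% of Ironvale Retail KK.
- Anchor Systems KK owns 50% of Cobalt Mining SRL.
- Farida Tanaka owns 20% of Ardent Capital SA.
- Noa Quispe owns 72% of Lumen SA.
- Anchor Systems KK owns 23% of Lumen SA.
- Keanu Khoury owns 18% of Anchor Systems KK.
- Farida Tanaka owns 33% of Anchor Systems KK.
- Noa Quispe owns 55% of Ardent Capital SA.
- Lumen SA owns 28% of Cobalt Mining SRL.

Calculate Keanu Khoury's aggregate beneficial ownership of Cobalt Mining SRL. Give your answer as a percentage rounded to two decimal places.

Keanu reaches Cobalt along 3 paths.
Via Anchor: 18% × 50% = 9%.
Via Anchor → Lumen: 18% × 23% × 28% = 1.1592%.
Direct stake: 7% = 7%.
Total: 9% + 1.1592% + 7% = 17.1592%.
Rounded: 17.16%.

17.16%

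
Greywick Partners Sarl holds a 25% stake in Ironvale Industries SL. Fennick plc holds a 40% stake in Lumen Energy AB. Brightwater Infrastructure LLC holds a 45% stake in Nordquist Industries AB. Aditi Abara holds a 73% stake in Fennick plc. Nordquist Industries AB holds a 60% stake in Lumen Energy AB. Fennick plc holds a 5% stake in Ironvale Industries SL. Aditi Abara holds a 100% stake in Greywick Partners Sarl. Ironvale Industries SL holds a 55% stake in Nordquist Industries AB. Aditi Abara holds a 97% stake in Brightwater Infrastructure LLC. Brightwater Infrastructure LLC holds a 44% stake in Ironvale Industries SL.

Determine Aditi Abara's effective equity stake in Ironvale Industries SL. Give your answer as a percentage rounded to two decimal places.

71.33%

Aditi reaches Ironvale along 3 paths.
Via Fennick: 73% × 5% = 3.65%.
Via Brightwater: 97% × 44% = 42.68%.
Via Greywick: 100% × 25% = 25%.
Total: 3.65% + 42.68% + 25% = 71.33%.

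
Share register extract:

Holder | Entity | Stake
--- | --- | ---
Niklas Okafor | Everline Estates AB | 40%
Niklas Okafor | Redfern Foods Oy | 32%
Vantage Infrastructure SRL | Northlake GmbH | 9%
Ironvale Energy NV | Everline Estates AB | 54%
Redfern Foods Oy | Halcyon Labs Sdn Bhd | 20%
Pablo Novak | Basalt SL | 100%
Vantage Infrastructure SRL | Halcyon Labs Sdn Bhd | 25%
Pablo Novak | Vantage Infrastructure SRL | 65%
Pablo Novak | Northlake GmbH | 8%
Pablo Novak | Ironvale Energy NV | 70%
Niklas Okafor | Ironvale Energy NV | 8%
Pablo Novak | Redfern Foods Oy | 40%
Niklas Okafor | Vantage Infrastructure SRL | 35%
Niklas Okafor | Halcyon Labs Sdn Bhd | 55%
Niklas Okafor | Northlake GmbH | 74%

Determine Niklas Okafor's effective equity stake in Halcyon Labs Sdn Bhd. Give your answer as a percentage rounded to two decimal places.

Niklas reaches Halcyon along 3 paths.
Via Redfern: 32% × 20% = 6.4%.
Direct stake: 55% = 55%.
Via Vantage: 35% × 25% = 8.75%.
Total: 6.4% + 55% + 8.75% = 70.15%.

70.15%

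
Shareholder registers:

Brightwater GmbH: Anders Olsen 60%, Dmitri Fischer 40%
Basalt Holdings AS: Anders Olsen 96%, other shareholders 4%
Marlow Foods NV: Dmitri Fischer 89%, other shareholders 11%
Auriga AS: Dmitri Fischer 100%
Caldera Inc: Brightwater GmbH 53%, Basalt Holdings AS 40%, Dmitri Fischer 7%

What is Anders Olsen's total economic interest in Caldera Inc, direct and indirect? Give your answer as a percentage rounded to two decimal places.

Anders reaches Caldera along 2 paths.
Via Brightwater: 60% × 53% = 31.8%.
Via Basalt: 96% × 40% = 38.4%.
Total: 31.8% + 38.4% = 70.2%.
Rounded: 70.20%.

70.20%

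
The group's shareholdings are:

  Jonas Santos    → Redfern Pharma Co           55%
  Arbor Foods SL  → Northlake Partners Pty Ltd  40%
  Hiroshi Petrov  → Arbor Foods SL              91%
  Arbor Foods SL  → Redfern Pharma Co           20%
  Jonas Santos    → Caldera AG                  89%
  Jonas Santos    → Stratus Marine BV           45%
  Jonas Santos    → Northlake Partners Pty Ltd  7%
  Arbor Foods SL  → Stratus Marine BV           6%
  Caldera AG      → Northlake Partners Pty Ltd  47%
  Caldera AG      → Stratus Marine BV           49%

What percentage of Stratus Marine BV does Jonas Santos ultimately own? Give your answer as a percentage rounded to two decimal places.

Jonas reaches Stratus along 2 paths.
Direct stake: 45% = 45%.
Via Caldera: 89% × 49% = 43.61%.
Total: 45% + 43.61% = 88.61%.

88.61%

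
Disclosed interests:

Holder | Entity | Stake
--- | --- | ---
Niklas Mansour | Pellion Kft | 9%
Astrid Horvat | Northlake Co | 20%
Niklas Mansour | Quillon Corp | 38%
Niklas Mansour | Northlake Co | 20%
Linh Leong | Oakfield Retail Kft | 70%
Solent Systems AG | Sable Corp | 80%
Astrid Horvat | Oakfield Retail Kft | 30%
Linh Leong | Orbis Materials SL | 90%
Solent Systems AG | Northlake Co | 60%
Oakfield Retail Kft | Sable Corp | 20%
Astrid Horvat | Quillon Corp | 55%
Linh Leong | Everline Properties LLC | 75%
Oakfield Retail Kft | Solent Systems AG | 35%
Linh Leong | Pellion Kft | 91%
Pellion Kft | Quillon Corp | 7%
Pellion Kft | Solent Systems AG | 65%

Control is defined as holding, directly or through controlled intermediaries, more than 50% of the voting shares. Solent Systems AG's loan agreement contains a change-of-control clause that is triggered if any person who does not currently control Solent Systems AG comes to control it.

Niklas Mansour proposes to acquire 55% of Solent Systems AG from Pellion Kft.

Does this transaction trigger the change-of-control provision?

Yes

The purchase adds only to Niklas's holdings (Pellion's stake shrinks), so Niklas is the only person who could newly come to control Solent.
Niklas's largest direct stake is 38% in Quillon, which does not meet the threshold, so Niklas controls no company.
Neither Niklas nor any entity Niklas controls holds any voting interest in Solent.
So before the transaction, Niklas does not control Solent.
After the purchase, Niklas holds 55% of Solent directly, and Pellion's stake falls to 10%.
Niklas holds 55% of Solent, so Niklas controls Solent.
Niklas did not control Solent before and does after, so the clause is triggered.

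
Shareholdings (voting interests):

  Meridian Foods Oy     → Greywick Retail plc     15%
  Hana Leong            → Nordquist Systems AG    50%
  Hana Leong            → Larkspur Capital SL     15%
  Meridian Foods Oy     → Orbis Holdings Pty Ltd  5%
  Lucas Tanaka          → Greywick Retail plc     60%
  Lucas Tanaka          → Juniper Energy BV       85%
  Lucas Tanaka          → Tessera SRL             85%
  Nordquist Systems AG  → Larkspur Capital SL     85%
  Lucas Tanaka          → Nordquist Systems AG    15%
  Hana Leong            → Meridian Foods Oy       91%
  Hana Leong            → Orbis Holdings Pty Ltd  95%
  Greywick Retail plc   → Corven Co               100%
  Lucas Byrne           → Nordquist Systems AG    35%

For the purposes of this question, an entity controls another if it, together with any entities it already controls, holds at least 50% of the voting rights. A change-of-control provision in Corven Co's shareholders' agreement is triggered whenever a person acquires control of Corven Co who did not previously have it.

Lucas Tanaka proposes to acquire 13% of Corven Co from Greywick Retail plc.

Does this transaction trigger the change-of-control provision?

No

The purchase adds only to Lucas Tanaka's holdings (Greywick's stake shrinks), so Lucas Tanaka is the only person who could newly come to control Corven.
Lucas Tanaka holds 60% of Greywick, so Lucas Tanaka controls Greywick.
Greywick holds 100% of Corven, so Lucas Tanaka controls Corven.
So Lucas Tanaka already controls Corven before the transaction.
After the purchase, Lucas Tanaka holds 13% of Corven directly, and Greywick's stake falls to 87%.
Lucas Tanaka controlled Corven already, so this is not a new person acquiring control; every other person's position is unchanged or reduced.
No new person acquires control, so the clause is not triggered.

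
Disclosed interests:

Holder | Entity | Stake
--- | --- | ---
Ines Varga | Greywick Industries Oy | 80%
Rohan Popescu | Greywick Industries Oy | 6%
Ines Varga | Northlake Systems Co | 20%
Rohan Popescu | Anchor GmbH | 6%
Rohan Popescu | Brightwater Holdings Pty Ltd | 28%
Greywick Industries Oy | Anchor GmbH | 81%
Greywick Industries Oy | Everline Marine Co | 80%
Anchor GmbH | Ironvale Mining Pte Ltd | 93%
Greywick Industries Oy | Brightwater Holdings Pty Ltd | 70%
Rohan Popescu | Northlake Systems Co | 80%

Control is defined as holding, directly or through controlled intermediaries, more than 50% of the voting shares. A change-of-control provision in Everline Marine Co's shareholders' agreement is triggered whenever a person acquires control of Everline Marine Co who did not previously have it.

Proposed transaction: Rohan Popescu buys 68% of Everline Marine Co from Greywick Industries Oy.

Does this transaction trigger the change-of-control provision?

The purchase adds only to Rohan's holdings (Greywick's stake shrinks), so Rohan is the only person who could newly come to control Everline.
Rohan holds 80% of Northlake, so Rohan controls Northlake.
Neither Rohan nor any entity Rohan controls holds any voting interest in Everline.
So before the transaction, Rohan does not control Everline.
After the purchase, Rohan holds 68% of Everline directly, and Greywick's stake falls to 12%.
Rohan holds 68% of Everline, so Rohan controls Everline.
Rohan did not control Everline before and does after, so the clause is triggered.

Yes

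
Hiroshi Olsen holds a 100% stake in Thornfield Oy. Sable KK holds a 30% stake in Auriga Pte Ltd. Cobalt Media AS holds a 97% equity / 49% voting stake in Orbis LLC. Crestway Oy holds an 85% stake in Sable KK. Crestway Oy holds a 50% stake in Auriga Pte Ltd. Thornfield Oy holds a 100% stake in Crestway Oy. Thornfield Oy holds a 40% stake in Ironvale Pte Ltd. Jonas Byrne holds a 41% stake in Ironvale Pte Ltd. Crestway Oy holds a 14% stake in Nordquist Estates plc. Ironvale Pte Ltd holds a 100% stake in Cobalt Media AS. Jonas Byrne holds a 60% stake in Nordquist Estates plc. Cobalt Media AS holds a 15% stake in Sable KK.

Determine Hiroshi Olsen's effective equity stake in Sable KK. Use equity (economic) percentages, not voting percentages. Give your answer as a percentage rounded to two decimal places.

Hiroshi reaches Sable along 2 paths.
Via Thornfield → Ironvale → Cobalt: 100% × 40% × 100% × 15% = 6%.
Via Thornfield → Crestway: 100% × 100% × 85% = 85%.
Total: 6% + 85% = 91%.
Rounded: 91.00%.

91.00%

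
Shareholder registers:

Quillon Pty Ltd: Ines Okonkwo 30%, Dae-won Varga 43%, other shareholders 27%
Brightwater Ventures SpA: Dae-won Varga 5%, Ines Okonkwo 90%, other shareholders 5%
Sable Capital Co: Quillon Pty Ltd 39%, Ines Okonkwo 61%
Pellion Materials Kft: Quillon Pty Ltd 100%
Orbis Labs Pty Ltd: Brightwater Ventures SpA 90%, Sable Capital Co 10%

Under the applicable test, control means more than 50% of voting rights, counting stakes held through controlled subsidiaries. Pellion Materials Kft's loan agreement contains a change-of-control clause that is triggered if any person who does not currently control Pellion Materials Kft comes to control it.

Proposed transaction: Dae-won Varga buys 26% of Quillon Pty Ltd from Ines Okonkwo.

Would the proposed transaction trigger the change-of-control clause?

The purchase adds only to Dae-won's holdings (Ines's stake shrinks), so Dae-won is the only person who could newly come to control Pellion.
Dae-won's largest direct stake is 43% in Quillon, which does not meet the threshold, so Dae-won controls no company.
Neither Dae-won nor any entity Dae-won controls holds any voting interest in Pellion.
So before the transaction, Dae-won does not control Pellion.
After the purchase, Dae-won's direct stake in Quillon rises to 43% + 26% = 69%, and Ines's stake falls to 4%.
Dae-won holds 69% of Quillon, so Dae-won controls Quillon.
Quillon holds 100% of Pellion, so Dae-won controls Pellion.
Dae-won did not control Pellion before and does after, so the clause is triggered.

Yes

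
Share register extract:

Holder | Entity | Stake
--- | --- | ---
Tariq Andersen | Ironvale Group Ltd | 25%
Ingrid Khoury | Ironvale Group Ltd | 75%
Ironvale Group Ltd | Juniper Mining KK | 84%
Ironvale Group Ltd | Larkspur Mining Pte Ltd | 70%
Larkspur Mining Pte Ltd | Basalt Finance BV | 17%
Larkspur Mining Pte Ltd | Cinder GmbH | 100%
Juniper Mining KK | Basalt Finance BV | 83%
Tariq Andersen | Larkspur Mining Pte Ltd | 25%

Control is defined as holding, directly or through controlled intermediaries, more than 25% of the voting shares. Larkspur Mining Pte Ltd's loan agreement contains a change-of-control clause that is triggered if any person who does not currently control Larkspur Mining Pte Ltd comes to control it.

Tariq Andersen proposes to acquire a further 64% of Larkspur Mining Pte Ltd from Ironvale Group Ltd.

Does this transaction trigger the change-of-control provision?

Yes

The purchase adds only to Tariq's holdings (Ironvale's stake shrinks), so Tariq is the only person who could newly come to control Larkspur.
Tariq's largest direct stake is 25% in Ironvale, which does not meet the threshold, so Tariq controls no company.
In Larkspur, Tariq's side holds only 25%, not > 25%.
So before the transaction, Tariq does not control Larkspur.
After the purchase, Tariq's direct stake in Larkspur rises to 25% + 64% = 89%, and Ironvale's stake falls to 6%.
Tariq holds 89% of Larkspur, so Tariq controls Larkspur.
Tariq did not control Larkspur before and does after, so the clause is triggered.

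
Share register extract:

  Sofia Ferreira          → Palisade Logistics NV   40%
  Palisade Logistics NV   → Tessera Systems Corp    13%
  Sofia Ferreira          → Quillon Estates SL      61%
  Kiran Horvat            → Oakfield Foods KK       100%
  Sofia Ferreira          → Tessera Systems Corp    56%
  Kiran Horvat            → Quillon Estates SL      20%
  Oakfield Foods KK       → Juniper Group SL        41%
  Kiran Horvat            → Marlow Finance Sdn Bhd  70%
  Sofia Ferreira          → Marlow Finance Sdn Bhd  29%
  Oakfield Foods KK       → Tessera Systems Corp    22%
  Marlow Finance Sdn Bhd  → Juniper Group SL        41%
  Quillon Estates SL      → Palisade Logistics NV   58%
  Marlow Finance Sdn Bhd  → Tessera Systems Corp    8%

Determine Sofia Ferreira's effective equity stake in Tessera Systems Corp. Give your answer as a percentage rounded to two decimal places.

Sofia reaches Tessera along 4 paths.
Via Palisade: 40% × 13% = 5.2%.
Via Quillon → Palisade: 61% × 58% × 13% = 4.5994%.
Via Marlow: 29% × 8% = 2.32%.
Direct stake: 56% = 56%.
Total: 5.2% + 4.5994% + 2.32% + 56% = 68.1194%.
Rounded: 68.12%.

68.12%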